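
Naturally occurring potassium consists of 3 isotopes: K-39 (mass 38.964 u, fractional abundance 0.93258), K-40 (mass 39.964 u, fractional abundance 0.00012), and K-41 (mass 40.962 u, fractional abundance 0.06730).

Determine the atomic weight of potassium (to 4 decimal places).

Weight each isotope mass by its fractional abundance: 0.93258 × 38.964 + 0.00012 × 39.964 + 0.06730 × 40.962
= 36.33705 + 0.00480 + 2.75674 = 39.09859 u

39.0986 u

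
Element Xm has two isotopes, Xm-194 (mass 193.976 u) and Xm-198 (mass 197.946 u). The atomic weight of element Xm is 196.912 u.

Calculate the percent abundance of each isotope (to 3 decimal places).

Xm-194: 26.045%, Xm-198: 73.955%

With x = fraction of Xm-194 (so Xm-198 is 1 − x):
193.976·x + 197.946·(1 − x) = 196.912
(193.976 − 197.946)·x = 196.912 − 197.946
x = -1.034 / -3.970 = 0.26045 → 26.045% Xm-194, 73.955% Xm-198.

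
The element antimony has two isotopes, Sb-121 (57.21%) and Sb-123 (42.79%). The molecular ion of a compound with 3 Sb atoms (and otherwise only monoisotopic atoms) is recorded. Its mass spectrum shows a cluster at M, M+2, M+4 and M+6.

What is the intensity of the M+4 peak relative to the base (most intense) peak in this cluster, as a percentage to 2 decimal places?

(0.5721 + 0.4279)^3 gives M 0.1872, M+2 0.4202, M+4 0.3143, M+6 0.0783; the largest is M+2.
P(M+2) = C(3,1) × 0.5721^2 × 0.4279^1 = 3 × 0.32729841 × 0.4279 = 0.420153 (base)
P(M+4) = C(3,2) × 0.5721^1 × 0.4279^2 = 3 × 0.5721 × 0.18309841 = 0.314252
Relative intensity = 0.314252 / 0.420153 × 100 = 74.79

74.79%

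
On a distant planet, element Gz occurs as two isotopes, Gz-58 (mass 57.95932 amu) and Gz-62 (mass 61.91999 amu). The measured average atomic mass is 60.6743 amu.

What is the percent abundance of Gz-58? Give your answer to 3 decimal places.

31.451%

Writing the weighted mean with unknown fraction x of Gz-58:
57.95932·x + 61.91999·(1 − x) = 60.6743
(57.95932 − 61.91999)·x = 60.6743 − 61.91999
x = -1.24569 / -3.96067 = 0.31451 → 31.451% Gz-58, 68.549% Gz-62.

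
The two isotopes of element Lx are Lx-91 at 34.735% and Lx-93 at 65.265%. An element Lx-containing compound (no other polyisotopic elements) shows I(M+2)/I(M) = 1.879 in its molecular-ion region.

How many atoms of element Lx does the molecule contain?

With n Lx atoms, P(M+2)/P(M) = C(n,1)·p^(n−1)q / p^n = n·q/p = n · 0.65265/0.34735.
n = 1.879 × 0.34735/0.65265 = 1.00 ≈ 1

1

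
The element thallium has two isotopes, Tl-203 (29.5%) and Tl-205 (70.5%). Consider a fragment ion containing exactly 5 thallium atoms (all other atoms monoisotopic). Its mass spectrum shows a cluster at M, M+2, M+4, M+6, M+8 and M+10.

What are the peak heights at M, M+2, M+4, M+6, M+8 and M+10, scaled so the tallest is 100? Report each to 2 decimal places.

Expanding (0.295 + 0.705)^5:
P(M) = 0.295^5 = 0.002234
P(M+2) = 5 × 0.295^4 × 0.705^1 = 0.026696
P(M+4) = 10 × 0.295^3 × 0.705^2 = 0.127598
P(M+6) = 10 × 0.295^2 × 0.705^3 = 0.304938
P(M+8) = 5 × 0.295^1 × 0.705^4 = 0.364375
P(M+10) = 0.705^5 = 0.174159
The M+8 peak is largest (0.364375); scaling to 100 gives 0.61 : 7.33 : 35.02 : 83.69 : 100.00 : 47.80.

0.61 : 7.33 : 35.02 : 83.69 : 100.00 : 47.80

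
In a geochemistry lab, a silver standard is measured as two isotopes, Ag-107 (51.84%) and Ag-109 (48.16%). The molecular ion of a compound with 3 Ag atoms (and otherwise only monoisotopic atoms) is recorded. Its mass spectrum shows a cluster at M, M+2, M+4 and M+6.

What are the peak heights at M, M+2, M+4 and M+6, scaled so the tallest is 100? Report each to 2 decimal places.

Each Ag atom is independently Ag-107 (p = 0.5184) or Ag-109 (q = 0.4816); the cluster is the binomial expansion (p + q)^3.
P(M) = 0.5184^3 = 0.139314
P(M+2) = 3 × 0.5184^2 × 0.4816^1 = 0.388273
P(M+4) = 3 × 0.5184^1 × 0.4816^2 = 0.360711
P(M+6) = 0.4816^3 = 0.111702
The M+2 peak is largest (0.388273); scaling to 100 gives 35.88 : 100.00 : 92.90 : 28.77.

35.88 : 100.00 : 92.90 : 28.77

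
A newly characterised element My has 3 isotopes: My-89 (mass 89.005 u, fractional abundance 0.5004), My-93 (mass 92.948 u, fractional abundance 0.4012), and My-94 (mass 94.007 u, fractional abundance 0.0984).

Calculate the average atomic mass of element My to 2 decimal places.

91.08 u

Average mass = Σ (abundance × isotope mass) = 0.5004 × 89.005 + 0.4012 × 92.948 + 0.0984 × 94.007
= 44.5381 + 37.2907 + 9.2503 = 91.0791 u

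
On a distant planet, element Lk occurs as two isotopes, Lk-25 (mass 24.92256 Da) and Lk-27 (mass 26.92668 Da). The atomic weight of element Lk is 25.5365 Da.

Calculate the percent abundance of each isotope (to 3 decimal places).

Lk-25: 69.366%, Lk-27: 30.634%

Writing the weighted mean with unknown fraction x of Lk-25:
24.92256·x + 26.92668·(1 − x) = 25.5365
(24.92256 − 26.92668)·x = 25.5365 − 26.92668
x = -1.39018 / -2.00412 = 0.69366 → 69.366% Lk-25, 30.634% Lk-27.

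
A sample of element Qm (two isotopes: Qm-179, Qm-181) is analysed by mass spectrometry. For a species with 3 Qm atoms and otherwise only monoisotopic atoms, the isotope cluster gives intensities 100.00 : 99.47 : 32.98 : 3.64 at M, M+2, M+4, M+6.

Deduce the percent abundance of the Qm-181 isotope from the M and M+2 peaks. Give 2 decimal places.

If p is the fraction of Qm that is Qm-179, then I(M+2)/I(M) = [C(3,1)·p^2·(1−p)] / p^3 = 3·(1−p)/p = 99.47/100.00 = 0.9947
(1−p)/p = 0.9947/3 = 0.3316  ⇒  p = 1/(1 + 0.3316) = 0.7510
Qm-179: 75.10%, Qm-181: 24.90%.

24.90%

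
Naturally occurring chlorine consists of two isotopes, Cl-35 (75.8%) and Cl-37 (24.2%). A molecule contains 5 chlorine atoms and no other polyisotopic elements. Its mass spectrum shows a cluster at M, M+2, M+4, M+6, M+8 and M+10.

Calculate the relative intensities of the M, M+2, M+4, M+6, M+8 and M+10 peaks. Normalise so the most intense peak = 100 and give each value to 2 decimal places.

Expanding (0.758 + 0.242)^5:
P(M) = 0.758^5 = 0.250234
P(M+2) = 5 × 0.758^4 × 0.242^1 = 0.399450
P(M+4) = 10 × 0.758^3 × 0.242^2 = 0.255058
P(M+6) = 10 × 0.758^2 × 0.242^3 = 0.081430
P(M+8) = 5 × 0.758^1 × 0.242^4 = 0.012999
P(M+10) = 0.242^5 = 0.000830
The M+2 peak is largest (0.399450); scaling to 100 gives 62.64 : 100.00 : 63.85 : 20.39 : 3.25 : 0.21.

62.64 : 100.00 : 63.85 : 20.39 : 3.25 : 0.21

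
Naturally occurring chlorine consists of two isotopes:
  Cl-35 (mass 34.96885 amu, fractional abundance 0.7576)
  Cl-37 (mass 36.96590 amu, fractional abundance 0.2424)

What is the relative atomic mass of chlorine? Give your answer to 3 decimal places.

35.453 amu

Average mass = Σ (abundance × isotope mass) = 0.7576 × 34.96885 + 0.2424 × 36.96590
= 26.492401 + 8.960534 = 35.452935 amu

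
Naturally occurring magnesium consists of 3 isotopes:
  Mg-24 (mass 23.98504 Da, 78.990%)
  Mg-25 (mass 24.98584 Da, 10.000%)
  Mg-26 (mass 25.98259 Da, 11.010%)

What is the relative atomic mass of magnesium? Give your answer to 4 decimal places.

24.3051 Da

Ar = Σ fᵢ·mᵢ = 0.78990 × 23.98504 + 0.10000 × 24.98584 + 0.11010 × 25.98259
= 18.945783 + 2.498584 + 2.860683 = 24.305050 Da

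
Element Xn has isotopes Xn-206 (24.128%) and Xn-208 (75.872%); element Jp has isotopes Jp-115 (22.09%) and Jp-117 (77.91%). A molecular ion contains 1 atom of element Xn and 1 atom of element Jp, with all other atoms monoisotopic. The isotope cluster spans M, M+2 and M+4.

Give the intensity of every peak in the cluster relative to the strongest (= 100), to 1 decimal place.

9.0 : 60.2 : 100.0

Element Xn pattern (n=1): 0.24128 : 0.75872
Element Jp pattern (n=1): 0.2209 : 0.7791
Convolve the two distributions (both contribute in 2-u steps):
  M: 0.24128×0.2209 = 0.053299
  M+2: 0.24128×0.7791 + 0.75872×0.2209 = 0.355582
  M+4: 0.75872×0.7791 = 0.591119
Scale to base peak (0.591119) = 100: 9.0 : 60.2 : 100.0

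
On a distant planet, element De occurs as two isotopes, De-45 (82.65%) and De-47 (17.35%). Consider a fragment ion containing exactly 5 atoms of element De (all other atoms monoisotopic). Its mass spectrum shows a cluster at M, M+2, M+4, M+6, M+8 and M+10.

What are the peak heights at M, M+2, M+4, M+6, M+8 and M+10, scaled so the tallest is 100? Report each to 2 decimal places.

95.27 : 100.00 : 41.98 : 8.81 : 0.93 : 0.04

Each De atom is independently De-45 (p = 0.8265) or De-47 (q = 0.1735); the cluster is the binomial expansion (p + q)^5.
P(M) = 0.8265^5 = 0.385669
P(M+2) = 5 × 0.8265^4 × 0.1735^1 = 0.404800
P(M+4) = 10 × 0.8265^3 × 0.1735^2 = 0.169952
P(M+6) = 10 × 0.8265^2 × 0.1735^3 = 0.035677
P(M+8) = 5 × 0.8265^1 × 0.1735^4 = 0.003745
P(M+10) = 0.1735^5 = 0.000157
The M+2 peak is largest (0.404800); scaling to 100 gives 95.27 : 100.00 : 41.98 : 8.81 : 0.93 : 0.04.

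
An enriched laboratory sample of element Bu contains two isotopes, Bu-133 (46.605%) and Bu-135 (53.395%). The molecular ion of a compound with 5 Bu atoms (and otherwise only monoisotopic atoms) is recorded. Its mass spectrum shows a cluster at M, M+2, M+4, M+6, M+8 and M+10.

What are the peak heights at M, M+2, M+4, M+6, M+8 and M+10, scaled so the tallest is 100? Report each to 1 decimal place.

6.6 : 38.1 : 87.3 : 100.0 : 57.3 : 13.1

Expanding (0.46605 + 0.53395)^5:
P(M) = 0.46605^5 = 0.021987
P(M+2) = 5 × 0.46605^4 × 0.53395^1 = 0.125951
P(M+4) = 10 × 0.46605^3 × 0.53395^2 = 0.288602
P(M+6) = 10 × 0.46605^2 × 0.53395^3 = 0.330649
P(M+8) = 5 × 0.46605^1 × 0.53395^4 = 0.189411
P(M+10) = 0.53395^5 = 0.043401
The M+6 peak is largest (0.330649); scaling to 100 gives 6.6 : 38.1 : 87.3 : 100.0 : 57.3 : 13.1.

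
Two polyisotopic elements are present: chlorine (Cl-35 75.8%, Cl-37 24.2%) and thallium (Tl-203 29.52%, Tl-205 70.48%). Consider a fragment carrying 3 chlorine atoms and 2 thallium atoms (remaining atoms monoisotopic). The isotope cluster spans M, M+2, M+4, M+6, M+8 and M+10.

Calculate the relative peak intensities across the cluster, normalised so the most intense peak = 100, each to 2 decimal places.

Chlorine pattern (n=3): 0.43551951 : 0.41713346 : 0.13317454 : 0.01417249
Thallium pattern (n=2): 0.08714304 : 0.41611392 : 0.49674304
Convolve the two distributions (both contribute in 2-u steps):
  M: 0.43551951×0.08714304 = 0.037952
  M+2: 0.43551951×0.41611392 + 0.41713346×0.08714304 = 0.217576
  M+4: 0.43551951×0.49674304 + 0.41713346×0.41611392 + 0.13317454×0.08714304 = 0.401522
  M+6: 0.41713346×0.49674304 + 0.13317454×0.41611392 + 0.01417249×0.08714304 = 0.263859
  M+8: 0.13317454×0.49674304 + 0.01417249×0.41611392 = 0.072051
  M+10: 0.01417249×0.49674304 = 0.007040
Scale to base peak (0.401522) = 100: 9.45 : 54.19 : 100.00 : 65.71 : 17.94 : 1.75

9.45 : 54.19 : 100.00 : 65.71 : 17.94 : 1.75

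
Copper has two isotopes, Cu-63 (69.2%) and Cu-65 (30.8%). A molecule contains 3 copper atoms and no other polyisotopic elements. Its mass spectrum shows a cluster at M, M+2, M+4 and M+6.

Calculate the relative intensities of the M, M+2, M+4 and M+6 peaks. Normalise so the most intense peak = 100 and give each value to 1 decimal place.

74.9 : 100.0 : 44.5 : 6.6

The 3 Cu atoms are independent, so intensities follow the terms of (0.692 + 0.308)^3.
P(M) = 0.692^3 = 0.331374
P(M+2) = 3 × 0.692^2 × 0.308^1 = 0.442470
P(M+4) = 3 × 0.692^1 × 0.308^2 = 0.196938
P(M+6) = 0.308^3 = 0.029218
The M+2 peak is largest (0.442470); scaling to 100 gives 74.9 : 100.0 : 44.5 : 6.6.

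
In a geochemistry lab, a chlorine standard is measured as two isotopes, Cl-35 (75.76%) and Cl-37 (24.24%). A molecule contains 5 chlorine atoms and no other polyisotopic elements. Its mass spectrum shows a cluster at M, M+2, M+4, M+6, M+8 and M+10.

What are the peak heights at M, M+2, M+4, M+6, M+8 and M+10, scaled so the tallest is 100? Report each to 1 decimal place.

The 5 Cl atoms are independent, so intensities follow the terms of (0.7576 + 0.2424)^5.
P(M) = 0.7576^5 = 0.249574
P(M+2) = 5 × 0.7576^4 × 0.2424^1 = 0.399266
P(M+4) = 10 × 0.7576^3 × 0.2424^2 = 0.255497
P(M+6) = 10 × 0.7576^2 × 0.2424^3 = 0.081748
P(M+8) = 5 × 0.7576^1 × 0.2424^4 = 0.013078
P(M+10) = 0.2424^5 = 0.000837
The M+2 peak is largest (0.399266); scaling to 100 gives 62.5 : 100.0 : 64.0 : 20.5 : 3.3 : 0.2.

62.5 : 100.0 : 64.0 : 20.5 : 3.3 : 0.2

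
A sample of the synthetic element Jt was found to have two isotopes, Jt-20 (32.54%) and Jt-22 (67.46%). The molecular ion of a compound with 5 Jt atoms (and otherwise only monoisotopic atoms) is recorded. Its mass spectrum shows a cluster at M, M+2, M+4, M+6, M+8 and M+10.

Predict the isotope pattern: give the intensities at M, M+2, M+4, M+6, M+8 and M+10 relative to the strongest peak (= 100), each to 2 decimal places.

The 5 Jt atoms are independent, so intensities follow the terms of (0.3254 + 0.6746)^5.
P(M) = 0.3254^5 = 0.003648
P(M+2) = 5 × 0.3254^4 × 0.6746^1 = 0.037817
P(M+4) = 10 × 0.3254^3 × 0.6746^2 = 0.156800
P(M+6) = 10 × 0.3254^2 × 0.6746^3 = 0.325068
P(M+8) = 5 × 0.3254^1 × 0.6746^4 = 0.336956
P(M+10) = 0.6746^5 = 0.139711
The M+8 peak is largest (0.336956); scaling to 100 gives 1.08 : 11.22 : 46.53 : 96.47 : 100.00 : 41.46.

1.08 : 11.22 : 46.53 : 96.47 : 100.00 : 41.46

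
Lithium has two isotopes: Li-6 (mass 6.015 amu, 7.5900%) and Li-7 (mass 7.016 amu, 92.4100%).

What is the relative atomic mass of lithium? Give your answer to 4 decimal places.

Average mass = Σ (abundance × isotope mass) = 0.075900 × 6.015 + 0.924100 × 7.016
= 0.45654 + 6.48349 = 6.94003 amu

6.9400 amu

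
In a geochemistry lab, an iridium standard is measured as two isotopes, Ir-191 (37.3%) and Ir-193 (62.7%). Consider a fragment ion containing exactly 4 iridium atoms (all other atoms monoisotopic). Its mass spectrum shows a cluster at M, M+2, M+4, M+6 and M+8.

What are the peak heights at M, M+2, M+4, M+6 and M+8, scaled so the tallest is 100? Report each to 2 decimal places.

Expanding (0.373 + 0.627)^4:
P(M) = 0.373^4 = 0.019357
P(M+2) = 4 × 0.373^3 × 0.627^1 = 0.130153
P(M+4) = 6 × 0.373^2 × 0.627^2 = 0.328174
P(M+6) = 4 × 0.373^1 × 0.627^3 = 0.367766
P(M+8) = 0.627^4 = 0.154550
The M+6 peak is largest (0.367766); scaling to 100 gives 5.26 : 35.39 : 89.23 : 100.00 : 42.02.

5.26 : 35.39 : 89.23 : 100.00 : 42.02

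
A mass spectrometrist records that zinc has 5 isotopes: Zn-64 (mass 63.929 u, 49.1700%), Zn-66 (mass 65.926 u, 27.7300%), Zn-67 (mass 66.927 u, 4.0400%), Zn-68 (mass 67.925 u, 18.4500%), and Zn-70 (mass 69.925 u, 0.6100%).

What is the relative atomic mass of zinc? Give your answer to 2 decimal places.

The abundance-weighted mean is 0.491700 × 63.929 + 0.277300 × 65.926 + 0.040400 × 66.927 + 0.184500 × 67.925 + 0.006100 × 69.925
= 31.4339 + 18.2813 + 2.7039 + 12.5322 + 0.4265 = 65.3778 u

65.38 u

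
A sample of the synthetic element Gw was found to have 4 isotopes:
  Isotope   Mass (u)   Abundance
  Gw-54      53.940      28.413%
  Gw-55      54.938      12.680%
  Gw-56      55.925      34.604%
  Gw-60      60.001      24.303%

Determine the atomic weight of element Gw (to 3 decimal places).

Ar = Σ fᵢ·mᵢ = 0.28413 × 53.940 + 0.12680 × 54.938 + 0.34604 × 55.925 + 0.24303 × 60.001
= 15.3260 + 6.9661 + 19.3523 + 14.5820 = 56.2264 u

56.226 u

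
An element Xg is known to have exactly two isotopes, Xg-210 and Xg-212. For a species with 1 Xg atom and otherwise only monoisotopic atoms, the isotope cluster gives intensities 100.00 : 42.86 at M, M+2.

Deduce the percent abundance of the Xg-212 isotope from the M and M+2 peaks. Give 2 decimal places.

Let p = fractional abundance of Xg-210. I(M+2)/I(M) = [C(1,1)·p^0·(1−p)] / p^1 = 1·(1−p)/p = 42.86/100.00 = 0.4286
(1−p)/p = 0.4286/1 = 0.4286  ⇒  p = 1/(1 + 0.4286) = 0.7000
Xg-210: 70.00%, Xg-212: 30.00%.

30.00%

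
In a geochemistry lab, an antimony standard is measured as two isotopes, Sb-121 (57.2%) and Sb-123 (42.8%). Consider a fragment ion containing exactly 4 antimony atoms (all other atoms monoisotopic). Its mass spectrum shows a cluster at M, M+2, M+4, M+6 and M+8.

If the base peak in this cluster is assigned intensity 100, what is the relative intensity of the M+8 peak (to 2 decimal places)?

9.33

(0.572 + 0.428)^4 gives M 0.1070, M+2 0.3204, M+4 0.3596, M+6 0.1794, M+8 0.0336; the largest is M+4.
P(M+4) = C(4,2) × 0.572^2 × 0.428^2 = 6 × 0.327184 × 0.183184 = 0.359609 (base)
P(M+8) = C(4,4) × 0.572^0 × 0.428^4 = 1 × 1.0000 × 0.03355638 = 0.033556
Relative intensity = 0.033556 / 0.359609 × 100 = 9.33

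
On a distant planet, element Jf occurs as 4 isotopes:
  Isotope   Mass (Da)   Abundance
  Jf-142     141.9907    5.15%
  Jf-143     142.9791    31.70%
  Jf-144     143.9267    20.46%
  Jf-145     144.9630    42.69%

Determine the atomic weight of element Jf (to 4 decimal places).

Weight each isotope mass by its fractional abundance: 0.0515 × 141.9907 + 0.3170 × 142.9791 + 0.2046 × 143.9267 + 0.4269 × 144.9630
= 7.31252 + 45.32437 + 29.44740 + 61.88470 = 143.96899 Da

143.9690 Da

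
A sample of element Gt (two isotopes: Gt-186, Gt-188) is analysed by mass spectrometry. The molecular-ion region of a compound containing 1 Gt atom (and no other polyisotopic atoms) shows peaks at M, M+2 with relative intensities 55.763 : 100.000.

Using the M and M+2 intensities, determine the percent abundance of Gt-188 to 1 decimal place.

Write p for the Gt-186 fraction. I(M+2)/I(M) = [C(1,1)·p^0·(1−p)] / p^1 = 1·(1−p)/p = 100.000/55.763 = 1.7933
(1−p)/p = 1.7933/1 = 1.7933  ⇒  p = 1/(1 + 1.7933) = 0.3580
Gt-186: 35.8%, Gt-188: 64.2%.

64.2%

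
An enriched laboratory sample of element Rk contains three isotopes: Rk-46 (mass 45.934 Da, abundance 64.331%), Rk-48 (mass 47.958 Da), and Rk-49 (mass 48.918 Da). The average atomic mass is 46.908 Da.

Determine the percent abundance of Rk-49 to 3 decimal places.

The remaining 35.669% is split between Rk-48 (fraction x) and Rk-49 (fraction 0.35669 − x).
Substituting: 47.958x + 48.918(0.35669 − x) = 17.35819846
(47.958 − 48.918)x = -0.09036296  ⇒  x = 0.09413, y = 0.26256
Rk-48: 9.413%, Rk-49: 26.256%.

26.256%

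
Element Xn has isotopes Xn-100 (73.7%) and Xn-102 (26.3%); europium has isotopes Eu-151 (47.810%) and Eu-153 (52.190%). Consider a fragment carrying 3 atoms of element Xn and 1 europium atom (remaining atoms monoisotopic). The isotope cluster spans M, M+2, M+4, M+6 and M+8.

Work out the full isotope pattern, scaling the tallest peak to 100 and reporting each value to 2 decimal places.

46.25 : 100.00 : 71.72 : 21.39 : 2.29

Element Xn pattern (n=3): 0.40031555 : 0.42856034 : 0.15293266 : 0.01819145
Europium pattern (n=1): 0.4781 : 0.5219
Convolve the two distributions (both contribute in 2-u steps):
  M: 0.40031555×0.4781 = 0.191391
  M+2: 0.40031555×0.5219 + 0.42856034×0.4781 = 0.413819
  M+4: 0.42856034×0.5219 + 0.15293266×0.4781 = 0.296783
  M+6: 0.15293266×0.5219 + 0.01819145×0.4781 = 0.088513
  M+8: 0.01819145×0.5219 = 0.009494
Scale to base peak (0.413819) = 100: 46.25 : 100.00 : 71.72 : 21.39 : 2.29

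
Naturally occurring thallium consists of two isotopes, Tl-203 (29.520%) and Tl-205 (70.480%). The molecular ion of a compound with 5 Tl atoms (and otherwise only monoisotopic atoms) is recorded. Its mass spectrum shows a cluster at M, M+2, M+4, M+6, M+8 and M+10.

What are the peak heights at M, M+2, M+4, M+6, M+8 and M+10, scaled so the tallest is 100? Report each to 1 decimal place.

The 5 Tl atoms are independent, so intensities follow the terms of (0.29520 + 0.70480)^5.
P(M) = 0.29520^5 = 0.002242
P(M+2) = 5 × 0.29520^4 × 0.70480^1 = 0.026761
P(M+4) = 10 × 0.29520^3 × 0.70480^2 = 0.127785
P(M+6) = 10 × 0.29520^2 × 0.70480^3 = 0.305092
P(M+8) = 5 × 0.29520^1 × 0.70480^4 = 0.364208
P(M+10) = 0.70480^5 = 0.173912
The M+8 peak is largest (0.364208); scaling to 100 gives 0.6 : 7.3 : 35.1 : 83.8 : 100.0 : 47.8.

0.6 : 7.3 : 35.1 : 83.8 : 100.0 : 47.8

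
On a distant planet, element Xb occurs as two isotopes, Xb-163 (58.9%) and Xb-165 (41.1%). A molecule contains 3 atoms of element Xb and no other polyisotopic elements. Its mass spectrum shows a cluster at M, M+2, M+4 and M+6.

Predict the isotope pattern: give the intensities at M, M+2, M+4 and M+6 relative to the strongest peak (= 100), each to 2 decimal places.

47.77 : 100.00 : 69.78 : 16.23

Expanding (0.589 + 0.411)^3:
P(M) = 0.589^3 = 0.204336
P(M+2) = 3 × 0.589^2 × 0.411^1 = 0.427754
P(M+4) = 3 × 0.589^1 × 0.411^2 = 0.298483
P(M+6) = 0.411^3 = 0.069427
The M+2 peak is largest (0.427754); scaling to 100 gives 47.77 : 100.00 : 69.78 : 16.23.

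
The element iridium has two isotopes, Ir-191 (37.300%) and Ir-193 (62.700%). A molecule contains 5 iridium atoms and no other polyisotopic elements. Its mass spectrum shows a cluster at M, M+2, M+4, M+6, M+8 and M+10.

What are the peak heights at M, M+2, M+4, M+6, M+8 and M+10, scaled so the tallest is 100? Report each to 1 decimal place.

2.1 : 17.7 : 59.5 : 100.0 : 84.0 : 28.3

Expanding (0.37300 + 0.62700)^5:
P(M) = 0.37300^5 = 0.007220
P(M+2) = 5 × 0.37300^4 × 0.62700^1 = 0.060684
P(M+4) = 10 × 0.37300^3 × 0.62700^2 = 0.204015
P(M+6) = 10 × 0.37300^2 × 0.62700^3 = 0.342942
P(M+8) = 5 × 0.37300^1 × 0.62700^4 = 0.288237
P(M+10) = 0.62700^5 = 0.096903
The M+6 peak is largest (0.342942); scaling to 100 gives 2.1 : 17.7 : 59.5 : 100.0 : 84.0 : 28.3.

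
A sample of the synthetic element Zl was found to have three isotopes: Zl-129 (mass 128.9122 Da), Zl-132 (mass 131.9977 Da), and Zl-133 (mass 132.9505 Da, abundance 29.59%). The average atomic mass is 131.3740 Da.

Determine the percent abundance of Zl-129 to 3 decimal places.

29.351%

Let x and y be the fractions of Zl-129 and Zl-132. Then x + y = 1 − 0.2959 = 0.7041 and 128.9122x + 131.9977y = 131.3740 − 0.2959×132.9505 = 92.03394705.
Substituting: 128.9122x + 131.9977(0.7041 − x) = 92.03394705
(128.9122 − 131.9977)x = -0.90563352  ⇒  x = 0.29351, y = 0.41059
Zl-129: 29.351%, Zl-132: 41.059%.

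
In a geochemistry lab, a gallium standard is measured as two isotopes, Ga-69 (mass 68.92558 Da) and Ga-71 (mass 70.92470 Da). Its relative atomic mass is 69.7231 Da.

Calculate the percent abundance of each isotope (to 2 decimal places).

Ga-69: 60.11%, Ga-71: 39.89%

Let x be the fractional abundance of Ga-69; then Ga-71 has abundance 1 − x.
68.92558·x + 70.92470·(1 − x) = 69.7231
(68.92558 − 70.92470)·x = 69.7231 − 70.92470
x = -1.20160 / -1.99912 = 0.60106 → 60.11% Ga-69, 39.89% Ga-71.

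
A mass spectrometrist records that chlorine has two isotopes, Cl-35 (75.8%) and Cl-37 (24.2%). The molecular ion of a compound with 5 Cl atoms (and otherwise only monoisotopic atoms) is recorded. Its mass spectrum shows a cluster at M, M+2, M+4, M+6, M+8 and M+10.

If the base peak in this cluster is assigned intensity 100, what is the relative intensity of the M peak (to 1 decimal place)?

62.6

Term probabilities: M 0.2502, M+2 0.3994, M+4 0.2551, M+6 0.0814, M+8 0.0130, M+10 0.0008. Base peak = M+2.
P(M+2) = C(5,1) × 0.758^4 × 0.242^1 = 5 × 0.33012379 × 0.2420 = 0.399450 (base)
P(M) = C(5,0) × 0.758^5 × 0.242^0 = 1 × 0.25023383 × 1.0000 = 0.250234
Relative intensity = 0.250234 / 0.399450 × 100 = 62.6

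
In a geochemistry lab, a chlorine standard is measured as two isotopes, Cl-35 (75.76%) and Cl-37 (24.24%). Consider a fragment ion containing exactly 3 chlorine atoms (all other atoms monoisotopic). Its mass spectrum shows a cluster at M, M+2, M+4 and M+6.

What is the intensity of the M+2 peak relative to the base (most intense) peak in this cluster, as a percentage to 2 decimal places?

95.99%

Binomial terms of (0.7576 + 0.2424)^3: M 0.4348, M+2 0.4174, M+4 0.1335, M+6 0.0142 → M is the base peak.
P(M) = C(3,0) × 0.7576^3 × 0.2424^0 = 1 × 0.4348304 × 1.0000 = 0.434830 (base)
P(M+2) = C(3,1) × 0.7576^2 × 0.2424^1 = 3 × 0.57395776 × 0.2424 = 0.417382
Relative intensity = 0.417382 / 0.434830 × 100 = 95.99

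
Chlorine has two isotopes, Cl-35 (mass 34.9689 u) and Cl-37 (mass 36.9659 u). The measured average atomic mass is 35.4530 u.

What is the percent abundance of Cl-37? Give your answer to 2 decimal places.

24.24%

Writing the weighted mean with unknown fraction x of Cl-35:
34.9689·x + 36.9659·(1 − x) = 35.4530
(34.9689 − 36.9659)·x = 35.4530 − 36.9659
x = -1.5129 / -1.9970 = 0.75759 → 75.76% Cl-35, 24.24% Cl-37.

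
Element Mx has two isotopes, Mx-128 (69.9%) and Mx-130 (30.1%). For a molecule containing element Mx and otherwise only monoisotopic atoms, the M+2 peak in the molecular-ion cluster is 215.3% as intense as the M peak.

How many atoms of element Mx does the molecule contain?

For n independent Mx atoms, I(M+2)/I(M) = n · (abundance Mx-130) / (abundance Mx-128) = n · 0.301/0.699.
n = 2.153 × 0.699/0.301 = 5.00 ≈ 5

5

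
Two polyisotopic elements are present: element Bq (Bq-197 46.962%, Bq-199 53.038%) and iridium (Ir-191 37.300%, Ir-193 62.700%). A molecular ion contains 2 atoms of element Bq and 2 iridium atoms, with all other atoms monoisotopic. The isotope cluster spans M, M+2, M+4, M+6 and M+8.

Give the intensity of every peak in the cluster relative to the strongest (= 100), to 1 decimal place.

8.6 : 48.1 : 100.0 : 91.2 : 30.8

Element Bq pattern (n=2): 0.22054294 : 0.49815411 : 0.28130294
Iridium pattern (n=2): 0.139129 : 0.467742 : 0.393129
Convolve the two distributions (both contribute in 2-u steps):
  M: 0.22054294×0.139129 = 0.030684
  M+2: 0.22054294×0.467742 + 0.49815411×0.139129 = 0.172465
  M+4: 0.22054294×0.393129 + 0.49815411×0.467742 + 0.28130294×0.139129 = 0.358847
  M+6: 0.49815411×0.393129 + 0.28130294×0.467742 = 0.327416
  M+8: 0.28130294×0.393129 = 0.110588
Scale to base peak (0.358847) = 100: 8.6 : 48.1 : 100.0 : 91.2 : 30.8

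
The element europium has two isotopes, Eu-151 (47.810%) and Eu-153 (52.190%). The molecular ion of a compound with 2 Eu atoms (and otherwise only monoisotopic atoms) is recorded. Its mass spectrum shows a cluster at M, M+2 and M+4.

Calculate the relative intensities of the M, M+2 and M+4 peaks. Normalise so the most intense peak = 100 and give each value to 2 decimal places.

45.80 : 100.00 : 54.58

Each Eu atom is independently Eu-151 (p = 0.47810) or Eu-153 (q = 0.52190); the cluster is the binomial expansion (p + q)^2.
P(M) = 0.47810^2 = 0.228580
P(M+2) = 2 × 0.47810^1 × 0.52190^1 = 0.499041
P(M+4) = 0.52190^2 = 0.272380
The M+2 peak is largest (0.499041); scaling to 100 gives 45.80 : 100.00 : 54.58.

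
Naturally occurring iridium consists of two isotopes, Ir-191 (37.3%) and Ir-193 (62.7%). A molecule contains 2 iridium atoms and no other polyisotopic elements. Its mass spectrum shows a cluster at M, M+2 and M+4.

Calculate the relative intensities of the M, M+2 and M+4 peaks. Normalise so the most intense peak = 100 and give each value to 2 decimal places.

The 2 Ir atoms are independent, so intensities follow the terms of (0.373 + 0.627)^2.
P(M) = 0.373^2 = 0.139129
P(M+2) = 2 × 0.373^1 × 0.627^1 = 0.467742
P(M+4) = 0.627^2 = 0.393129
The M+2 peak is largest (0.467742); scaling to 100 gives 29.74 : 100.00 : 84.05.

29.74 : 100.00 : 84.05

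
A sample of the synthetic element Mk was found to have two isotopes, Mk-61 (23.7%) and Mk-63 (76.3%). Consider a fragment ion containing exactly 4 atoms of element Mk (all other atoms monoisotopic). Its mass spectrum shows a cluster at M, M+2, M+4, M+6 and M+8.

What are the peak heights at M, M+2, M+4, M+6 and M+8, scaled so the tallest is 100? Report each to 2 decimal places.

0.75 : 9.65 : 46.59 : 100.00 : 80.49

Expanding (0.237 + 0.763)^4:
P(M) = 0.237^4 = 0.003155
P(M+2) = 4 × 0.237^3 × 0.763^1 = 0.040628
P(M+4) = 6 × 0.237^2 × 0.763^2 = 0.196199
P(M+6) = 4 × 0.237^1 × 0.763^3 = 0.421097
P(M+8) = 0.763^4 = 0.338921
The M+6 peak is largest (0.421097); scaling to 100 gives 0.75 : 9.65 : 46.59 : 100.00 : 80.49.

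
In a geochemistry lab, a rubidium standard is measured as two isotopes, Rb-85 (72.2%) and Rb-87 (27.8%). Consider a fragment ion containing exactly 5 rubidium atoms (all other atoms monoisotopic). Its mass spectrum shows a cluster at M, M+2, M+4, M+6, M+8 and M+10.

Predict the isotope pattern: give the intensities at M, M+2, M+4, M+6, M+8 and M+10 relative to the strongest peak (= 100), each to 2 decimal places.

51.94 : 100.00 : 77.01 : 29.65 : 5.71 : 0.44

The 5 Rb atoms are independent, so intensities follow the terms of (0.722 + 0.278)^5.
P(M) = 0.722^5 = 0.196194
P(M+2) = 5 × 0.722^4 × 0.278^1 = 0.377714
P(M+4) = 10 × 0.722^3 × 0.278^2 = 0.290872
P(M+6) = 10 × 0.722^2 × 0.278^3 = 0.111998
P(M+8) = 5 × 0.722^1 × 0.278^4 = 0.021562
P(M+10) = 0.278^5 = 0.001660
The M+2 peak is largest (0.377714); scaling to 100 gives 51.94 : 100.00 : 77.01 : 29.65 : 5.71 : 0.44.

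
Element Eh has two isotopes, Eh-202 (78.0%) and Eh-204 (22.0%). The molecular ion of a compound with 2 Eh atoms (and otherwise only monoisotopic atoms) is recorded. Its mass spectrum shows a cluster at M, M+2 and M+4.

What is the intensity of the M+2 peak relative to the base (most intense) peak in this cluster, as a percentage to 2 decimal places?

(0.780 + 0.220)^2 gives M 0.6084, M+2 0.3432, M+4 0.0484; the largest is M.
P(M) = C(2,0) × 0.780^2 × 0.220^0 = 1 × 0.6084 × 1.0000 = 0.608400 (base)
P(M+2) = C(2,1) × 0.780^1 × 0.220^1 = 2 × 0.7800 × 0.2200 = 0.343200
Relative intensity = 0.343200 / 0.608400 × 100 = 56.41

56.41%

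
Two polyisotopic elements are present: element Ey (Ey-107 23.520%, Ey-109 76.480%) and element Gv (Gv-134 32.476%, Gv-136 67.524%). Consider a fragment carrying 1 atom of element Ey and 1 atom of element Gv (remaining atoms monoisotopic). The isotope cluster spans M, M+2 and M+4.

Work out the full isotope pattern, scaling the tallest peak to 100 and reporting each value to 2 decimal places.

14.79 : 78.85 : 100.00

Element Ey pattern (n=1): 0.2352 : 0.7648
Element Gv pattern (n=1): 0.32476 : 0.67524
Convolve the two distributions (both contribute in 2-u steps):
  M: 0.2352×0.32476 = 0.076384
  M+2: 0.2352×0.67524 + 0.7648×0.32476 = 0.407193
  M+4: 0.7648×0.67524 = 0.516424
Scale to base peak (0.516424) = 100: 14.79 : 78.85 : 100.00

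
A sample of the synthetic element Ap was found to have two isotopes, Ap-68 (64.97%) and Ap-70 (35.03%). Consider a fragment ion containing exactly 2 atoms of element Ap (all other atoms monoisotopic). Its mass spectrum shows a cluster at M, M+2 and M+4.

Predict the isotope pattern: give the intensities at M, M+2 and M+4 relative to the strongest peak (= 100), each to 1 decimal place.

The 2 Ap atoms are independent, so intensities follow the terms of (0.6497 + 0.3503)^2.
P(M) = 0.6497^2 = 0.422110
P(M+2) = 2 × 0.6497^1 × 0.3503^1 = 0.455180
P(M+4) = 0.3503^2 = 0.122710
The M+2 peak is largest (0.455180); scaling to 100 gives 92.7 : 100.0 : 27.0.

92.7 : 100.0 : 27.0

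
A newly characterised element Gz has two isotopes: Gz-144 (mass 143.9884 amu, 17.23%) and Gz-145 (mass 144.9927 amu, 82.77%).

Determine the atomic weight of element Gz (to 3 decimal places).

144.820 amu

Average mass = Σ (abundance × isotope mass) = 0.1723 × 143.9884 + 0.8277 × 144.9927
= 24.80920 + 120.01046 = 144.81966 amu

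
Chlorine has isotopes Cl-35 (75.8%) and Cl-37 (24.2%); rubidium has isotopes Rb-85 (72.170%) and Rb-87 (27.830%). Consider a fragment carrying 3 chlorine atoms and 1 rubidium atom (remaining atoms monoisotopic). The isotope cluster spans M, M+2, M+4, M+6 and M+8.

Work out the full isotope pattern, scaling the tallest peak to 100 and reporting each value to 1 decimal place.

74.4 : 100.0 : 50.3 : 11.2 : 0.9

Chlorine pattern (n=3): 0.43551951 : 0.41713346 : 0.13317454 : 0.01417249
Rubidium pattern (n=1): 0.7217 : 0.2783
Convolve the two distributions (both contribute in 2-u steps):
  M: 0.43551951×0.7217 = 0.314314
  M+2: 0.43551951×0.2783 + 0.41713346×0.7217 = 0.422250
  M+4: 0.41713346×0.2783 + 0.13317454×0.7217 = 0.212200
  M+6: 0.13317454×0.2783 + 0.01417249×0.7217 = 0.047291
  M+8: 0.01417249×0.2783 = 0.003944
Scale to base peak (0.422250) = 100: 74.4 : 100.0 : 50.3 : 11.2 : 0.9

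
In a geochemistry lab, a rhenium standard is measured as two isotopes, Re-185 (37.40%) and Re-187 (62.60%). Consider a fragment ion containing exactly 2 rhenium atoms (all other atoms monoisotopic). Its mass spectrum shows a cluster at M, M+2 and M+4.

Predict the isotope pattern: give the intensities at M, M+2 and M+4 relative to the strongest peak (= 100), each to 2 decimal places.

The 2 Re atoms are independent, so intensities follow the terms of (0.3740 + 0.6260)^2.
P(M) = 0.3740^2 = 0.139876
P(M+2) = 2 × 0.3740^1 × 0.6260^1 = 0.468248
P(M+4) = 0.6260^2 = 0.391876
The M+2 peak is largest (0.468248); scaling to 100 gives 29.87 : 100.00 : 83.69.

29.87 : 100.00 : 83.69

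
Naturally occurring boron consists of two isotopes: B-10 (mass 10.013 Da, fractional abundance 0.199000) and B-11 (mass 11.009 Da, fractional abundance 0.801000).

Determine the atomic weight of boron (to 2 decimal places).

Weight each isotope mass by its fractional abundance: 0.199000 × 10.013 + 0.801000 × 11.009
= 1.9926 + 8.8182 = 10.8108 Da

10.81 Da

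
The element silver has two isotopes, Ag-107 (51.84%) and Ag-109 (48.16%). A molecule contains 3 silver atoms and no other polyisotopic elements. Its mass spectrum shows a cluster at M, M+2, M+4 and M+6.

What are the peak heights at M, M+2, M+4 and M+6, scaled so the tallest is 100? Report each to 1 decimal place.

The 3 Ag atoms are independent, so intensities follow the terms of (0.5184 + 0.4816)^3.
P(M) = 0.5184^3 = 0.139314
P(M+2) = 3 × 0.5184^2 × 0.4816^1 = 0.388273
P(M+4) = 3 × 0.5184^1 × 0.4816^2 = 0.360711
P(M+6) = 0.4816^3 = 0.111702
The M+2 peak is largest (0.388273); scaling to 100 gives 35.9 : 100.0 : 92.9 : 28.8.

35.9 : 100.0 : 92.9 : 28.8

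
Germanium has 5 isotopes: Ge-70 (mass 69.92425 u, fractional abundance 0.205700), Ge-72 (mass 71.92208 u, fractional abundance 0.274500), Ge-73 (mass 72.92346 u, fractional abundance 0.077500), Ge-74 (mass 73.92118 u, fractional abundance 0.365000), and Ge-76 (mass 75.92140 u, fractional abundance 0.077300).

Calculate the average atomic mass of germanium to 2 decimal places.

Ar = Σ fᵢ·mᵢ = 0.205700 × 69.92425 + 0.274500 × 71.92208 + 0.077500 × 72.92346 + 0.365000 × 73.92118 + 0.077300 × 75.92140
= 14.383418 + 19.742611 + 5.651568 + 26.981231 + 5.868724 = 72.627552 u

72.63 u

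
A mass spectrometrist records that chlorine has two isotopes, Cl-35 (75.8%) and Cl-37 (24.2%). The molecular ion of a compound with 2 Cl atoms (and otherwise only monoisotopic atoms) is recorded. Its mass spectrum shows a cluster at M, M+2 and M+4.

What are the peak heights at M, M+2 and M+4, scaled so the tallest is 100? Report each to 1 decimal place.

Each Cl atom is independently Cl-35 (p = 0.758) or Cl-37 (q = 0.242); the cluster is the binomial expansion (p + q)^2.
P(M) = 0.758^2 = 0.574564
P(M+2) = 2 × 0.758^1 × 0.242^1 = 0.366872
P(M+4) = 0.242^2 = 0.058564
The M peak is largest (0.574564); scaling to 100 gives 100.0 : 63.9 : 10.2.

100.0 : 63.9 : 10.2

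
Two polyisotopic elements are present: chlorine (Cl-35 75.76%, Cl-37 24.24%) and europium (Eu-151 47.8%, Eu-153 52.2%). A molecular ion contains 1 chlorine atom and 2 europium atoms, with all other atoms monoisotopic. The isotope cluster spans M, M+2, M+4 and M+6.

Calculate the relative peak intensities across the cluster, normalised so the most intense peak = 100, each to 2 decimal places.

Chlorine pattern (n=1): 0.7576 : 0.2424
Europium pattern (n=2): 0.228484 : 0.499032 : 0.272484
Convolve the two distributions (both contribute in 2-u steps):
  M: 0.7576×0.228484 = 0.173099
  M+2: 0.7576×0.499032 + 0.2424×0.228484 = 0.433451
  M+4: 0.7576×0.272484 + 0.2424×0.499032 = 0.327399
  M+6: 0.2424×0.272484 = 0.066050
Scale to base peak (0.433451) = 100: 39.94 : 100.00 : 75.53 : 15.24

39.94 : 100.00 : 75.53 : 15.24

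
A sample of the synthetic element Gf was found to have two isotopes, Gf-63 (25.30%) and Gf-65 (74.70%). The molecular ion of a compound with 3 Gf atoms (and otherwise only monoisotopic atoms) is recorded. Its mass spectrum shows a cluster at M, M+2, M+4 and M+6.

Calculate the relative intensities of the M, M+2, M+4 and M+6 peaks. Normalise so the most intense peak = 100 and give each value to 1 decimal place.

3.8 : 33.9 : 100.0 : 98.4

Each Gf atom is independently Gf-63 (p = 0.2530) or Gf-65 (q = 0.7470); the cluster is the binomial expansion (p + q)^3.
P(M) = 0.2530^3 = 0.016194
P(M+2) = 3 × 0.2530^2 × 0.7470^1 = 0.143444
P(M+4) = 3 × 0.2530^1 × 0.7470^2 = 0.423529
P(M+6) = 0.7470^3 = 0.416833
The M+4 peak is largest (0.423529); scaling to 100 gives 3.8 : 33.9 : 100.0 : 98.4.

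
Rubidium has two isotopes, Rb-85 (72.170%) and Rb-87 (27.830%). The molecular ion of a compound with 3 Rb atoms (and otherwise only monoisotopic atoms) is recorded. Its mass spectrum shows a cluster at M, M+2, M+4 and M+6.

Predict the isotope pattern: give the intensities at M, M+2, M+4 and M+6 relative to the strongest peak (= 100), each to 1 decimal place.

Each Rb atom is independently Rb-85 (p = 0.72170) or Rb-87 (q = 0.27830); the cluster is the binomial expansion (p + q)^3.
P(M) = 0.72170^3 = 0.375898
P(M+2) = 3 × 0.72170^2 × 0.27830^1 = 0.434858
P(M+4) = 3 × 0.72170^1 × 0.27830^2 = 0.167689
P(M+6) = 0.27830^3 = 0.021555
The M+2 peak is largest (0.434858); scaling to 100 gives 86.4 : 100.0 : 38.6 : 5.0.

86.4 : 100.0 : 38.6 : 5.0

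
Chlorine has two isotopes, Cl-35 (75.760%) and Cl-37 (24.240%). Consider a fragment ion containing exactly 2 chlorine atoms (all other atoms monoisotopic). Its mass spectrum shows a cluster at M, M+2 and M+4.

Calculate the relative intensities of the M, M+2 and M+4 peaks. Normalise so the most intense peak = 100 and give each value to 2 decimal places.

100.00 : 63.99 : 10.24

Each Cl atom is independently Cl-35 (p = 0.75760) or Cl-37 (q = 0.24240); the cluster is the binomial expansion (p + q)^2.
P(M) = 0.75760^2 = 0.573958
P(M+2) = 2 × 0.75760^1 × 0.24240^1 = 0.367284
P(M+4) = 0.24240^2 = 0.058758
The M peak is largest (0.573958); scaling to 100 gives 100.00 : 63.99 : 10.24.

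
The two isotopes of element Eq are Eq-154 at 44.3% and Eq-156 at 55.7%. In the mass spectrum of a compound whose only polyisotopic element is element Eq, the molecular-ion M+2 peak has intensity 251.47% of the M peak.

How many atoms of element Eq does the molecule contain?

The M+2/M ratio from n Eq atoms is n · q/p = n · 0.557/0.443.
n = 2.5147 × 0.443/0.557 = 2.00 ≈ 2

2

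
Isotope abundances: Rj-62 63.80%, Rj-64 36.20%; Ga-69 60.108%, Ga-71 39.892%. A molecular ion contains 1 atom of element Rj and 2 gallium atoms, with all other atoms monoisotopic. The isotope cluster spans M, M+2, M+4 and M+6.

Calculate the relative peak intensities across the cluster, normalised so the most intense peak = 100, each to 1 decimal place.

52.8 : 100.0 : 63.0 : 13.2

Element Rj pattern (n=1): 0.6380 : 0.3620
Gallium pattern (n=2): 0.36129717 : 0.47956567 : 0.15913717
Convolve the two distributions (both contribute in 2-u steps):
  M: 0.6380×0.36129717 = 0.230508
  M+2: 0.6380×0.47956567 + 0.3620×0.36129717 = 0.436752
  M+4: 0.6380×0.15913717 + 0.3620×0.47956567 = 0.275132
  M+6: 0.3620×0.15913717 = 0.057608
Scale to base peak (0.436752) = 100: 52.8 : 100.0 : 63.0 : 13.2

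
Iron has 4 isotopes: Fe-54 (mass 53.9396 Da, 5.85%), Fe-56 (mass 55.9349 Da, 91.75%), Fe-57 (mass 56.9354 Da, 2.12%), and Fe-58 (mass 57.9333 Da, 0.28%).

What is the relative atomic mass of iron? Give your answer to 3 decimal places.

Weight each isotope mass by its fractional abundance: 0.0585 × 53.9396 + 0.9175 × 55.9349 + 0.0212 × 56.9354 + 0.0028 × 57.9333
= 3.15547 + 51.32027 + 1.20703 + 0.16221 = 55.84498 Da

55.845 Da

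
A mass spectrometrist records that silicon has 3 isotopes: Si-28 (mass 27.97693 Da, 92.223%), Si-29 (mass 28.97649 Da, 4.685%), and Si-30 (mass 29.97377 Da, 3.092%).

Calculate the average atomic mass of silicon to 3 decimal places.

28.086 Da

Weight each isotope mass by its fractional abundance: 0.92223 × 27.97693 + 0.04685 × 28.97649 + 0.03092 × 29.97377
= 25.801164 + 1.357549 + 0.926789 = 28.085502 Da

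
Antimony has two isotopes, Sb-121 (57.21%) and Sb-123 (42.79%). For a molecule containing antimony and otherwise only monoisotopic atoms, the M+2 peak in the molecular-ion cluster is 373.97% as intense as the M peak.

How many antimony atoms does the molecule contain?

The M+2/M ratio from n Sb atoms is n · q/p = n · 0.4279/0.5721.
n = 3.7397 × 0.5721/0.4279 = 5.00 ≈ 5

5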